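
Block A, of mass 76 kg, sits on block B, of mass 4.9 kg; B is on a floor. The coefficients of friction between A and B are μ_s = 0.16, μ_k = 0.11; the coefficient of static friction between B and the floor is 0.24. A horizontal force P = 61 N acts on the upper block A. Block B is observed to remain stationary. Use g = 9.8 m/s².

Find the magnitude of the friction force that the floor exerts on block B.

f ≈ 61 N

The normal force B exerts on A is simply A's weight, N₁ = 744.8 N.
So the A–B interface can sustain at most μ_s N₁ = 119.2 N of static friction.
Since P = 61 N ≤ 119.2 N, A does not slip on B; friction on A equals P = 61 N.
B experiences an equal 61 N forward from A (third law). B is in equilibrium, so the floor supplies f₂ = 61 N of static friction (limit μ_s(m_A+m_B)g = 190.3 N, not exceeded).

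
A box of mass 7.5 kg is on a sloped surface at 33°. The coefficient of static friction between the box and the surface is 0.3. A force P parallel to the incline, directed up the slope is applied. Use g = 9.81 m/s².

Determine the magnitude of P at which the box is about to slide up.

P ≈ 58.6 N

At impending motion up the slope, friction acts down-slope at its limit: f = μ_s N.
P is parallel to the surface, so N = m g cos θ = 61.7 N.
Along the incline: P = m g sin θ + μ_s N = 40.1 + 0.3×61.7 = 58.6 N.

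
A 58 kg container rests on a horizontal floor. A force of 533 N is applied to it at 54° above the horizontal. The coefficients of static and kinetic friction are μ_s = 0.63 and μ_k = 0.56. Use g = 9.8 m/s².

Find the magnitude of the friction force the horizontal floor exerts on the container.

f ≈ 76.8 N

Vertical equilibrium gives N = m g − P sin α = 137.2 N.
Horizontally, friction must balance P cos α = 313.3 N.
The static-friction limit is μ_s N = 86.43 N.
The required friction exceeds μ_s N, so the container moves and f = μ_k N = 76.8 N.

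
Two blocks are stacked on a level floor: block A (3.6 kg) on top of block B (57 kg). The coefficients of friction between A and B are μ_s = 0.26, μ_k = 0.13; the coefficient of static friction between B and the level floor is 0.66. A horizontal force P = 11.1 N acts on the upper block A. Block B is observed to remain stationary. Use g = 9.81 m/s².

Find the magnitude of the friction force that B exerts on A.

The normal force B exerts on A is simply A's weight, N₁ = 35.32 N.
Maximum static friction on A from B: μ_s N₁ = 0.26×35.32 = 9.182 N.
Since P = 11.1 N > 9.182 N, A slides on B; the A–B friction is kinetic: f₁ = μ_k N₁ = 0.13×35.32 = 4.59 N.
B experiences an equal 4.59 N forward from A (third law). B is in equilibrium, so the floor supplies f₂ = 4.59 N of static friction (limit μ_s(m_A+m_B)g = 392.4 N, not exceeded).

f ≈ 4.59 N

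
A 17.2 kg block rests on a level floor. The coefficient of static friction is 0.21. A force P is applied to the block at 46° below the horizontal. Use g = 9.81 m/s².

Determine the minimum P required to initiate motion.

P ≈ 65.2 N

N = m g + P sin α (the push presses the block into the level floor).
At impending slip, P cos α = μ_s N = μ_s (m g + P sin α).
Solving: P (cos α − μ_s sin α) = μ_s m g → P = 0.21×169/(cos 46° − 0.21 sin 46°) = 35.4/0.5436 = 65.2 N.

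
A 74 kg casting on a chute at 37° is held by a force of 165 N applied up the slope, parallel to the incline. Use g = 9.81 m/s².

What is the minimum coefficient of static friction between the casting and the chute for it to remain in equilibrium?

N = m g cos θ = 579.8 N.
Friction must make up the shortfall along the incline: f = m g sin θ − P = 436.9 − 165 = 271.9 N.
At the threshold f = μ_s N, so μ_s,min = 271.9/579.8 = 0.469.

μ_s,min ≈ 0.469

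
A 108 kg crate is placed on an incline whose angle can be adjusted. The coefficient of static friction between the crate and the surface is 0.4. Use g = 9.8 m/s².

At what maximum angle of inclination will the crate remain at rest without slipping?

At the slip threshold, m g sin θ = μ_s · m g cos θ, so tan θ = μ_s.
θ_max = arctan(0.4) = 21.8°.

θ_max ≈ 21.8°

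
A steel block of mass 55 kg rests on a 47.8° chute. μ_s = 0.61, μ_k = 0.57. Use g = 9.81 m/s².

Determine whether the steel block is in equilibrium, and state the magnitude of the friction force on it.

N = m g cos θ = 362 N.
Down-slope weight component: m g sin θ = 400 N.
μ_s N = 221 N.
400 > 221 N, so it slides; kinetic friction f = μ_k N = 0.57×362 = 207 N.

f ≈ 207 N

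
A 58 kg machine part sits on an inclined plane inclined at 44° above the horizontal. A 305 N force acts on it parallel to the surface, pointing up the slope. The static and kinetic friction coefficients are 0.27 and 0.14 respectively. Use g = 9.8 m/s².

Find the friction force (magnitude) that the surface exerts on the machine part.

The normal reaction is N = m g cos θ = 408.9 N.
Parallel to the incline, ΣF = 0 gives f = m g sin θ − P = 394.8 − 305 = 89.84 N (up-slope positive).
Maximum static friction available: μ_s N = 0.27 × 408.9 = 110.4 N.
Since |89.84| ≤ 110.4 N, static friction is sufficient; f equals the required value, not μ_s N.

f ≈ 89.8 N (up the incline)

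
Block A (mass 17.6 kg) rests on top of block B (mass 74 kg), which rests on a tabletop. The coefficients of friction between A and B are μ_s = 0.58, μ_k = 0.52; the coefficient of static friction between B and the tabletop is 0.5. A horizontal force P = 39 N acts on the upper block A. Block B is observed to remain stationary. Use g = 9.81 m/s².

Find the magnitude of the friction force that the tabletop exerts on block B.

f ≈ 39 N

The normal force B exerts on A is simply A's weight, N₁ = 172.7 N.
So the A–B interface can sustain at most μ_s N₁ = 100.1 N of static friction.
Since P = 39 N ≤ 100.1 N, A does not slip on B; friction on A equals P = 39 N.
B experiences an equal 39 N forward from A (third law). B is in equilibrium, so the floor supplies f₂ = 39 N of static friction (limit μ_s(m_A+m_B)g = 449.3 N, not exceeded).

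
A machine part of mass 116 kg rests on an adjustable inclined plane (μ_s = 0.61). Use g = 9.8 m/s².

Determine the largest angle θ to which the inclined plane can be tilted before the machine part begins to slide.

At the slip threshold, m g sin θ = μ_s · m g cos θ, so tan θ = μ_s.
θ_max = arctan(0.61) = 31.4°.

θ_max ≈ 31.4°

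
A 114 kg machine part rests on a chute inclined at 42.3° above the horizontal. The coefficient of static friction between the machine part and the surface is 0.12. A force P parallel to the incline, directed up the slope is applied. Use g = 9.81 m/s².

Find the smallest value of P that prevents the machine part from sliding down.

The machine part tends to slide down (tan θ > μ_s), so at the point of impending slip friction acts up-slope at its limit: f = μ_s N.
P is parallel to the surface, so N = m g cos θ = 827 N.
Along the incline: P + μ_s N = m g sin θ, so P = 753 − 0.12×827 = 653 N.

P_min ≈ 653 N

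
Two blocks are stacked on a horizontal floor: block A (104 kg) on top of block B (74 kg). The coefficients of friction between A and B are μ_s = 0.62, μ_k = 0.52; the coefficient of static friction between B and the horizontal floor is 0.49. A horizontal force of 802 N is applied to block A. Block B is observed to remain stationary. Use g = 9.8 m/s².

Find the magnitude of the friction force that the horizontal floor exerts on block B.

f ≈ 530 N

Between the blocks, N₁ = m_A g = 1019 N.
So the A–B interface can sustain at most μ_s N₁ = 631.9 N of static friction.
Since P = 802 N > 631.9 N, A slides on B; the A–B friction is kinetic: f₁ = μ_k N₁ = 0.52×1019 = 530 N.
By Newton's third law B feels 530 N forward from A. With B stationary, the floor's static friction on B balances it: f₂ = 530 N (well within μ_s(m_A+m_B)g = 854.8 N).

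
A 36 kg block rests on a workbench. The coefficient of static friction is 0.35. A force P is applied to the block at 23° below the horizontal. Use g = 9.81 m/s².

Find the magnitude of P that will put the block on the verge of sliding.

N = m g + P sin α (the push presses the block into the workbench).
At impending slip, P cos α = μ_s N = μ_s (m g + P sin α).
Solving: P (cos α − μ_s sin α) = μ_s m g → P = 0.35×353/(cos 23° − 0.35 sin 23°) = 124/0.7837 = 158 N.

P ≈ 158 N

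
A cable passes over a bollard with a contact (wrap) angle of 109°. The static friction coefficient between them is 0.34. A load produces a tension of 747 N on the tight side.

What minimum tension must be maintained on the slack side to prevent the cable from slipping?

T_min ≈ 391 N

Capstan equation at impending slip: T_tight/T_slack = e^{μβ}.
β = 109° = 1.902 rad; e^{μβ} = e^{0.34×1.902} = 1.909.
T_slack = T_tight / e^{μβ} = 747 / 1.909 = 391 N.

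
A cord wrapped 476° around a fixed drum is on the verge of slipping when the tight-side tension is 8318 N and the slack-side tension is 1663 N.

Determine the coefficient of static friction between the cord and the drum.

μ ≈ 0.194

T₂/T₁ = e^{μβ} → μ = ln(T₂/T₁)/β.
β = 476° = 8.308 rad.
μ = ln(8318/1663)/8.308 = ln(5.002)/8.308 = 0.194.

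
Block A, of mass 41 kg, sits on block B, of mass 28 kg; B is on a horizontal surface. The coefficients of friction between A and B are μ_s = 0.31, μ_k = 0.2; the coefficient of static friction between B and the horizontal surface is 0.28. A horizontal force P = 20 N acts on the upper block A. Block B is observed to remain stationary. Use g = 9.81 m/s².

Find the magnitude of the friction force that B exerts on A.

f ≈ 20 N

The normal force B exerts on A is simply A's weight, N₁ = 402.2 N.
Maximum static friction on A from B: μ_s N₁ = 0.31×402.2 = 124.7 N.
P = 20 N is within that limit, so A and B move together (both at rest); the A–B friction is simply f₁ = P = 20 N.
By Newton's third law B feels 20 N forward from A. With B stationary, the floor's static friction on B balances it: f₂ = 20 N (well within μ_s(m_A+m_B)g = 189.5 N).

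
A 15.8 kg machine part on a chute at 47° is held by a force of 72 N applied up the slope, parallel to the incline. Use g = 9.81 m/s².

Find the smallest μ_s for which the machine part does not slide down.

N = m g cos θ = 105.7 N.
Friction must make up the shortfall along the incline: f = m g sin θ − P = 113.4 − 72 = 41.36 N.
At the threshold f = μ_s N, so μ_s,min = 41.36/105.7 = 0.391.

μ_s,min ≈ 0.391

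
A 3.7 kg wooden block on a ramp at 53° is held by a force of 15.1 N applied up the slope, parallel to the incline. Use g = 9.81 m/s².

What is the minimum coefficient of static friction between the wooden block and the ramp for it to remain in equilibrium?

μ_s,min ≈ 0.636

N = m g cos θ = 21.84 N.
Friction must make up the shortfall along the incline: f = m g sin θ − P = 28.99 − 15.1 = 13.89 N.
At the threshold f = μ_s N, so μ_s,min = 13.89/21.84 = 0.636.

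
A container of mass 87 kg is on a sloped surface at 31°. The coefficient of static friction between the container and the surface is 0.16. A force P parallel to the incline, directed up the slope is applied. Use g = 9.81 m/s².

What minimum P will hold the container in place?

The container tends to slide down (tan θ > μ_s), so at the point of impending slip friction acts up-slope at its limit: f = μ_s N.
P is parallel to the surface, so N = m g cos θ = 732 N.
Along the incline: P + μ_s N = m g sin θ, so P = 440 − 0.16×732 = 323 N.

P_min ≈ 323 N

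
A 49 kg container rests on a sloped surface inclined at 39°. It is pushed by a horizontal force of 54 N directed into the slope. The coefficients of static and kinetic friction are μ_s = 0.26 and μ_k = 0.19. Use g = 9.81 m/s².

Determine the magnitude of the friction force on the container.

f ≈ 77.4 N (up the incline)

Normal direction: N = m g cos θ + P sin θ = 407.5 N.
Parallel to the incline: P cos θ − m g sin θ = 41.97 − 302.5 = -260.5 N; the friction needed to balance this is 260.5 N acting up the slope.
Maximum static friction: μ_s N = 0.26 × 407.5 = 106 N.
The required 260.5 N exceeds the static limit, so the container slides down-slope and f = μ_k N = 0.19×407.5 = 77.4 N.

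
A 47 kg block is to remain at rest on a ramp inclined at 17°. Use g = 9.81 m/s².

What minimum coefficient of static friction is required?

μ_s,min ≈ 0.306

At the slip threshold m g sin θ = μ_s m g cos θ, so μ_s,min = tan θ.
μ_s,min = tan 17° = 0.306.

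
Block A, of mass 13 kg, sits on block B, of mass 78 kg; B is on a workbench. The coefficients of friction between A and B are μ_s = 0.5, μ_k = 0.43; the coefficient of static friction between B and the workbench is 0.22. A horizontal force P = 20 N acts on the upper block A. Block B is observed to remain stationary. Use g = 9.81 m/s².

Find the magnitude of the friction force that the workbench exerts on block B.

f ≈ 20 N

Between the blocks, N₁ = m_A g = 127.5 N.
Maximum static friction on A from B: μ_s N₁ = 0.5×127.5 = 63.77 N.
Since P = 20 N ≤ 63.77 N, A does not slip on B; friction on A equals P = 20 N.
By Newton's third law B feels 20 N forward from A. With B stationary, the floor's static friction on B balances it: f₂ = 20 N (well within μ_s(m_A+m_B)g = 196.4 N).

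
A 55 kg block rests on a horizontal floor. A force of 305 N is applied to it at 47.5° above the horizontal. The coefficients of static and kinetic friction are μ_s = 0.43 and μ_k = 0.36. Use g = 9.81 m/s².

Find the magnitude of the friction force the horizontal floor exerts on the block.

f ≈ 113 N

Vertical equilibrium gives N = m g − P sin α = 314.7 N.
The horizontal driving force is P cos α = 206.1 N, so equilibrium needs friction f = 206.1 N.
The static-friction limit is μ_s N = 135.3 N.
206.1 > 135.3 N → the block slides; f = μ_k N = 0.36×314.7 = 113 N.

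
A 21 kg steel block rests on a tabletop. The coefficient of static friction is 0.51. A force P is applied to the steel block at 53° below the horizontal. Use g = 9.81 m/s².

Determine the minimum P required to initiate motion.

P ≈ 540 N

N = m g + P sin α (the push presses the steel block into the tabletop).
At impending slip, P cos α = μ_s N = μ_s (m g + P sin α).
Solving: P (cos α − μ_s sin α) = μ_s m g → P = 0.51×206/(cos 53° − 0.51 sin 53°) = 105/0.1945 = 540 N.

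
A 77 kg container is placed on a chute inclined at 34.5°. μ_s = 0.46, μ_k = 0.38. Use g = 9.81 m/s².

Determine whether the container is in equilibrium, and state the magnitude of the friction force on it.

f ≈ 237 N

N = m g cos θ = 623 N.
Down-slope weight component: m g sin θ = 428 N.
μ_s N = 286 N.
428 > 286 N, so it slides; kinetic friction f = μ_k N = 0.38×623 = 237 N.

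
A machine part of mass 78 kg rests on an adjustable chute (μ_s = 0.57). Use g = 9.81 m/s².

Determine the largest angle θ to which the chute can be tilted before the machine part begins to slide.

θ_max ≈ 29.7°

At the slip threshold, m g sin θ = μ_s · m g cos θ, so tan θ = μ_s.
θ_max = arctan(0.57) = 29.7°.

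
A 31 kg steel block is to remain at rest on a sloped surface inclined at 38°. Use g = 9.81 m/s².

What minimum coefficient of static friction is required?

μ_s,min ≈ 0.781

At the slip threshold m g sin θ = μ_s m g cos θ, so μ_s,min = tan θ.
μ_s,min = tan 38° = 0.781.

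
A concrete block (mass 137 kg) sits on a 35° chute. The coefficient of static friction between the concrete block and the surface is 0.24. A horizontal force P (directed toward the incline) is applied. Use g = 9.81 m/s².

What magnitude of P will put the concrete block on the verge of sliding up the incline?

P ≈ 1520 N

At impending motion up the slope, friction acts down-slope at its limit: f = μ_s N.
Perpendicular to the incline: N = m g cos θ + P sin θ.
Along the incline: P cos θ = m g sin θ + μ_s N = m g sin θ + μ_s (m g cos θ + P sin θ).
Solving, P (cos θ − μ_s sin θ) = m g (sin θ + μ_s cos θ), so P = 137×9.81×(sin 35° + 0.24 cos 35°)/(cos 35° − 0.24 sin 35°) = 1340×0.7702/0.6815 = 1520 N.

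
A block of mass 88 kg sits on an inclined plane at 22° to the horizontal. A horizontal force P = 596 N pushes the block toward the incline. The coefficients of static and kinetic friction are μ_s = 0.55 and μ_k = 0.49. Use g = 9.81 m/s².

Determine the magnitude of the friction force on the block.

The horizontal push has a component P sin θ into the surface, so N = m g cos θ + P sin θ = 800.4 + 223.3 = 1024 N.
Along the incline, the net driving force (taking up-slope positive) is P cos θ − m g sin θ = 552.6 − 323.4 = 229.2 N, so equilibrium requires friction f = -229.2 N (down-slope).
The limit of static friction is μ_s N = 563 N.
|f_req| = 229.2 ≤ 563 N → the block is in equilibrium; friction equals the required value.

f ≈ 229 N (down the incline)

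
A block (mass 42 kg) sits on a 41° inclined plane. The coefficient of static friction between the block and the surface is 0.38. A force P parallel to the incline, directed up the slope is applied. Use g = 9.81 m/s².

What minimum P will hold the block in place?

P_min ≈ 152 N

The block tends to slide down (tan θ > μ_s), so at the point of impending slip friction acts up-slope at its limit: f = μ_s N.
P is parallel to the surface, so N = m g cos θ = 311 N.
Along the incline: P + μ_s N = m g sin θ, so P = 270 − 0.38×311 = 152 N.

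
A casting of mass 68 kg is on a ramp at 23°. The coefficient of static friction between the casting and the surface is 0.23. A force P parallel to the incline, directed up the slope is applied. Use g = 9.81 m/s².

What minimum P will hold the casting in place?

The casting tends to slide down (tan θ > μ_s), so at the point of impending slip friction acts up-slope at its limit: f = μ_s N.
P is parallel to the surface, so N = m g cos θ = 614 N.
Along the incline: P + μ_s N = m g sin θ, so P = 261 − 0.23×614 = 119 N.

P_min ≈ 119 N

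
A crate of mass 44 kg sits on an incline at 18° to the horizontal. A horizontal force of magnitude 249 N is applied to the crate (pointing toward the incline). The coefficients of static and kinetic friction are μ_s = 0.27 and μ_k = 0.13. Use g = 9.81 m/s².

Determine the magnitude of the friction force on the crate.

Resolve perpendicular to the incline: N = m g cos θ + P sin θ = 44×9.81×cos 18° + 249×sin 18° = 487.5 N.
Along the incline, the net driving force (taking up-slope positive) is P cos θ − m g sin θ = 236.8 − 133.4 = 103.4 N, so equilibrium requires friction f = -103.4 N (down-slope).
Maximum static friction: μ_s N = 0.27 × 487.5 = 131.6 N.
|f_req| = 103.4 ≤ 131.6 N → the crate is in equilibrium; friction equals the required value.

f ≈ 103 N (down the incline)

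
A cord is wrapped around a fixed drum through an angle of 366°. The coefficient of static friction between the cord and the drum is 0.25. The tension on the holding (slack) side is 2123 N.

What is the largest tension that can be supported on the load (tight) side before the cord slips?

T_max ≈ 10500 N

At impending slip the capstan equation gives T₂/T₁ = e^{μβ} with β in radians.
β = 366° × π/180 = 6.388 rad.
e^{μβ} = e^{0.25×6.388} = 4.938.
T₂ = T₁ · e^{μβ} = 2123 × 4.938 = 10500 N.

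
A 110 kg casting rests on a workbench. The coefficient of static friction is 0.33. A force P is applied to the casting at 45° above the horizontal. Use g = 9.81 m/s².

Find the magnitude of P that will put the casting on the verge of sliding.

P ≈ 379 N

N = m g − P sin α (the pull lifts the casting).
At impending slip, P cos α = μ_s N = μ_s (m g − P sin α).
Solving: P (cos α + μ_s sin α) = μ_s m g → P = 0.33×1080/(cos 45° + 0.33 sin 45°) = 356/0.9405 = 379 N.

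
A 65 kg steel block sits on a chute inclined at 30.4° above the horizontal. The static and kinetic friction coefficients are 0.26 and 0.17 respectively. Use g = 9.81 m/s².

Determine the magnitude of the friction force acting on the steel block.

f ≈ 93.5 N (up the incline)

Perpendicular to the surface, N = m g cos θ = 65·9.81·cos 30.4° = 550 N.
Along the slope the weight component is m g sin θ = 322.7 N; friction must supply exactly this, acting up-slope.
The static-friction ceiling is μ_s N = 0.26 × 550 = 143 N.
|322.7| exceeds 143 N, so the steel block slips down-slope; friction is kinetic, f = μ_k N = 0.17×550 = 93.5 N.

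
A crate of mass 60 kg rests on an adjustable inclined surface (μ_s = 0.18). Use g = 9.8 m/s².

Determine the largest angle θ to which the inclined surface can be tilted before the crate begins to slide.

At the slip threshold, m g sin θ = μ_s · m g cos θ, so tan θ = μ_s.
θ_max = arctan(0.18) = 10.2°.

θ_max ≈ 10.2°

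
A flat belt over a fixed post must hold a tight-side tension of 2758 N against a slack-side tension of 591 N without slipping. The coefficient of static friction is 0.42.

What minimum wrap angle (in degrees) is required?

T₂/T₁ = e^{μβ} → β = ln(T₂/T₁)/μ.
β = ln(2758/591)/0.42 = 1.54/0.42 = 3.668 rad.
In degrees: β = 3.668 × 180/π = 210°.

β_min ≈ 210°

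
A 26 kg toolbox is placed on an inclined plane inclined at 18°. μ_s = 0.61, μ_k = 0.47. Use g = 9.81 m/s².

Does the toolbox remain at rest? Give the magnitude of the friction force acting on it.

N = m g cos θ = 243 N.
Down-slope weight component: m g sin θ = 78.8 N.
μ_s N = 148 N.
78.8 ≤ 148 N, so it stays put; friction = 78.8 N.

f ≈ 78.8 N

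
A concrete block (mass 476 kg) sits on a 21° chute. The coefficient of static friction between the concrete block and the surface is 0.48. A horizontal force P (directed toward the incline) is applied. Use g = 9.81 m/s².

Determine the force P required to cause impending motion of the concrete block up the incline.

P ≈ 4950 N

At impending motion up the slope, friction acts down-slope at its limit: f = μ_s N.
Perpendicular to the incline: N = m g cos θ + P sin θ.
Along the incline: P cos θ = m g sin θ + μ_s N = m g sin θ + μ_s (m g cos θ + P sin θ).
Solving, P (cos θ − μ_s sin θ) = m g (sin θ + μ_s cos θ), so P = 476×9.81×(sin 21° + 0.48 cos 21°)/(cos 21° − 0.48 sin 21°) = 4670×0.8065/0.7616 = 4950 N.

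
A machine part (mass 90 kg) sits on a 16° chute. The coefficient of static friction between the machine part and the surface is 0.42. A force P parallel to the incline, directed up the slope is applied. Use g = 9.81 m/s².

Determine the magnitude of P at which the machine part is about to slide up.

At impending motion up the slope, friction acts down-slope at its limit: f = μ_s N.
P is parallel to the surface, so N = m g cos θ = 849 N.
Along the incline: P = m g sin θ + μ_s N = 243 + 0.42×849 = 600 N.

P ≈ 600 N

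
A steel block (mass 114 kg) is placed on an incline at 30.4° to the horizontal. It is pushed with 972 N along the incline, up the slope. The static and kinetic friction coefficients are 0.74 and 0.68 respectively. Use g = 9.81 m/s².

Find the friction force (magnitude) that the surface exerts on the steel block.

f ≈ 406 N (down the incline)

Normal force: N = m g cos θ = 114 × 9.81 × cos 30.4° = 964.6 N.
The friction needed for equilibrium is m g sin θ − P = 565.9 − 972 = -406.1 N, measured positive up-slope.
Maximum static friction available: μ_s N = 0.74 × 964.6 = 713.8 N.
Since |-406.1| ≤ 713.8 N, the steel block remains in static equilibrium and friction takes exactly the required value.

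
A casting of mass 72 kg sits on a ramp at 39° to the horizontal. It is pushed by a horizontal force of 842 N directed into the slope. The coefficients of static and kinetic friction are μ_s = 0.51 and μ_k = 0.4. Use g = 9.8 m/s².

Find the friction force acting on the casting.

Normal direction: N = m g cos θ + P sin θ = 1078 N.
Along the incline, the net driving force (taking up-slope positive) is P cos θ − m g sin θ = 654.4 − 444 = 210.3 N, so equilibrium requires friction f = -210.3 N (down-slope).
The limit of static friction is μ_s N = 549.9 N.
|f_req| = 210.3 ≤ 549.9 N → the casting is in equilibrium; friction equals the required value.

f ≈ 210 N (down the incline)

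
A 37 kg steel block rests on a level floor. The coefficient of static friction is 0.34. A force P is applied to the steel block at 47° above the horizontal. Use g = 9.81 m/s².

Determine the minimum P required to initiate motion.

N = m g − P sin α (the pull lifts the steel block).
At impending slip, P cos α = μ_s N = μ_s (m g − P sin α).
Solving: P (cos α + μ_s sin α) = μ_s m g → P = 0.34×363/(cos 47° + 0.34 sin 47°) = 123/0.9307 = 133 N.

P ≈ 133 N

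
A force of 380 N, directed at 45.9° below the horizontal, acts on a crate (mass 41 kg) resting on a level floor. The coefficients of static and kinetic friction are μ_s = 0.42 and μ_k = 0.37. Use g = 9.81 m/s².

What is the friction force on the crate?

N = m g + P sin α = 402.2 + 380×sin 45.9° = 675.1 N.
For equilibrium, f = P cos α = 380×cos 45.9° = 264.4 N.
The static-friction limit is μ_s N = 283.5 N.
264.4 ≤ 283.5 N → static; friction equals the required 264 N.

f ≈ 264 N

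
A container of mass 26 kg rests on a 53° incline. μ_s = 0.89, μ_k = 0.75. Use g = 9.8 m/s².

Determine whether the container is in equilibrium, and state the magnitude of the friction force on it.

f ≈ 115 N

N = m g cos θ = 153 N.
Down-slope weight component: m g sin θ = 203 N.
μ_s N = 136 N.
203 > 136 N, so it slides; kinetic friction f = μ_k N = 0.75×153 = 115 N.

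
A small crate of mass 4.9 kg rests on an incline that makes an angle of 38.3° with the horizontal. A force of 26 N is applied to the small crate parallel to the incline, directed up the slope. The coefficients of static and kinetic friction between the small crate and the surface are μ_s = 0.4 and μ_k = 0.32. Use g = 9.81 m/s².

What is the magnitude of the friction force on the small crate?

Normal force: N = m g cos θ = 4.9 × 9.81 × cos 38.3° = 37.72 N.
For equilibrium along the incline the friction force must supply f = m g sin θ − P = 29.79 − 26 = 3.792 N (positive meaning up-slope).
The static-friction ceiling is μ_s N = 0.4 × 37.72 = 15.09 N.
Since |3.792| ≤ 15.09 N, the small crate remains in static equilibrium and friction takes exactly the required value.

f ≈ 3.79 N (up the incline)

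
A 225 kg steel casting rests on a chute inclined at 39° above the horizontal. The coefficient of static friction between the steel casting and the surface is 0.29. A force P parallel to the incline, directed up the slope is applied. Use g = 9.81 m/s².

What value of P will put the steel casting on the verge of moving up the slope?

At impending motion up the slope, friction acts down-slope at its limit: f = μ_s N.
P is parallel to the surface, so N = m g cos θ = 1720 N.
Along the incline: P = m g sin θ + μ_s N = 1390 + 0.29×1720 = 1890 N.

P ≈ 1890 N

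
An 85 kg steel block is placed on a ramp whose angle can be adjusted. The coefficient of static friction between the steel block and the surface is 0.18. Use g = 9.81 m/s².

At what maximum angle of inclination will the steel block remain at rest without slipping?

At the slip threshold, m g sin θ = μ_s · m g cos θ, so tan θ = μ_s.
θ_max = arctan(0.18) = 10.2°.

θ_max ≈ 10.2°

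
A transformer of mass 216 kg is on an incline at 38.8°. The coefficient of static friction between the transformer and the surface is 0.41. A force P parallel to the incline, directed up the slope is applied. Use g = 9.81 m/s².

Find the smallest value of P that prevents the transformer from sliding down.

The transformer tends to slide down (tan θ > μ_s), so at the point of impending slip friction acts up-slope at its limit: f = μ_s N.
P is parallel to the surface, so N = m g cos θ = 1650 N.
Along the incline: P + μ_s N = m g sin θ, so P = 1330 − 0.41×1650 = 651 N.

P_min ≈ 651 N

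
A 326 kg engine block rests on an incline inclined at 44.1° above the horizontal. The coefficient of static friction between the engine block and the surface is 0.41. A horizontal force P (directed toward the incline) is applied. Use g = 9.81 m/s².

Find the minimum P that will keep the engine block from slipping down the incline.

The engine block tends to slide down (tan θ > μ_s), so at the point of impending slip friction acts up-slope at its limit: f = μ_s N.
Perpendicular to the incline: N = m g cos θ + P sin θ.
Along the incline: P cos θ + μ_s N = m g sin θ, i.e. P cos θ + μ_s (m g cos θ + P sin θ) = m g sin θ.
Solving, P (cos θ + μ_s sin θ) = m g (sin θ − μ_s cos θ), so P = 3200×0.4015/1.003 = 1280 N.

P_min ≈ 1280 N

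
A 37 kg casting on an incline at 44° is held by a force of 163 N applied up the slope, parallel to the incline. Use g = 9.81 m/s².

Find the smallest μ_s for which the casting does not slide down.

μ_s,min ≈ 0.341

N = m g cos θ = 261.1 N.
Friction must make up the shortfall along the incline: f = m g sin θ − P = 252.1 − 163 = 89.14 N.
At the threshold f = μ_s N, so μ_s,min = 89.14/261.1 = 0.341.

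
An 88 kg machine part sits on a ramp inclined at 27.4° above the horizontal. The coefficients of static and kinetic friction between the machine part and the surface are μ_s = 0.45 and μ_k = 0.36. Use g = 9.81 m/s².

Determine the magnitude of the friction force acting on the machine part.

The normal reaction is N = m g cos θ = 766.4 N.
For equilibrium along the incline, friction must balance the weight component: f = m g sin θ = 397.3 N up the slope.
Maximum static friction available: μ_s N = 0.45 × 766.4 = 344.9 N.
Since |397.3| > 344.9 N, static friction cannot hold it; the machine part slides down the incline and kinetic friction applies: f = μ_k N = 0.36 × 766.4 = 276 N.

f ≈ 276 N (up the incline)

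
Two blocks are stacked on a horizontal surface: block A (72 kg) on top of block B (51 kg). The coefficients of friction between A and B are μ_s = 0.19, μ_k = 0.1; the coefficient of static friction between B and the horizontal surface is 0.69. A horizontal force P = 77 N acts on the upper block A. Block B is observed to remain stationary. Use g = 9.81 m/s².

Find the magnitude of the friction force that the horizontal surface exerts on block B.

Normal force at the A–B interface: N₁ = m_A g = 706.3 N.
So the A–B interface can sustain at most μ_s N₁ = 134.2 N of static friction.
P = 77 N is within that limit, so A and B move together (both at rest); the A–B friction is simply f₁ = P = 77 N.
B experiences an equal 77 N forward from A (third law). B is in equilibrium, so the floor supplies f₂ = 77 N of static friction (limit μ_s(m_A+m_B)g = 832.6 N, not exceeded).

f ≈ 77 N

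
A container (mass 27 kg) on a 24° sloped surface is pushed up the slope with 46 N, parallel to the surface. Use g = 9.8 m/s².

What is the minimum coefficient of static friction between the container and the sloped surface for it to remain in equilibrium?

N = m g cos θ = 241.7 N.
Friction must make up the shortfall along the incline: f = m g sin θ − P = 107.6 − 46 = 61.62 N.
At the threshold f = μ_s N, so μ_s,min = 61.62/241.7 = 0.255.

μ_s,min ≈ 0.255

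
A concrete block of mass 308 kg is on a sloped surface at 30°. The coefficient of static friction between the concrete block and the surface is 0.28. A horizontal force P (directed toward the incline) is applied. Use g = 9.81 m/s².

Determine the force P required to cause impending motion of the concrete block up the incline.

At impending motion up the slope, friction acts down-slope at its limit: f = μ_s N.
Perpendicular to the incline: N = m g cos θ + P sin θ.
Along the incline: P cos θ = m g sin θ + μ_s N = m g sin θ + μ_s (m g cos θ + P sin θ).
Solving, P (cos θ − μ_s sin θ) = m g (sin θ + μ_s cos θ), so P = 308×9.81×(sin 30° + 0.28 cos 30°)/(cos 30° − 0.28 sin 30°) = 3020×0.7425/0.726 = 3090 N.

P ≈ 3090 N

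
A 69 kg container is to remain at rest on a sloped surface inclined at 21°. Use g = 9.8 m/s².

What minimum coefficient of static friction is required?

At the slip threshold m g sin θ = μ_s m g cos θ, so μ_s,min = tan θ.
μ_s,min = tan 21° = 0.384.

μ_s,min ≈ 0.384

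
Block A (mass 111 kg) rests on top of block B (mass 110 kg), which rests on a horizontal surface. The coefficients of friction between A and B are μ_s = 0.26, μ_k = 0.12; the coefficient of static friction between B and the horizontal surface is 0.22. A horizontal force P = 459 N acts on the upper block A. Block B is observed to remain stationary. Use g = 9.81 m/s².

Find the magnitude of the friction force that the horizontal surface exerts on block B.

Normal force at the A–B interface: N₁ = m_A g = 1089 N.
Maximum static friction on A from B: μ_s N₁ = 0.26×1089 = 283.1 N.
P = 459 N exceeds that limit, so A slips over B and the interface friction becomes kinetic: f₁ = μ_k N₁ = 0.12×1089 = 131 N.
By Newton's third law B feels 131 N forward from A. With B stationary, the floor's static friction on B balances it: f₂ = 131 N (well within μ_s(m_A+m_B)g = 477 N).

f ≈ 131 N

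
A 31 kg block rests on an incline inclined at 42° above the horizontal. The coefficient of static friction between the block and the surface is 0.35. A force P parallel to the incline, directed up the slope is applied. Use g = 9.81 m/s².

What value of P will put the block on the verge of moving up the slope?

At impending motion up the slope, friction acts down-slope at its limit: f = μ_s N.
P is parallel to the surface, so N = m g cos θ = 226 N.
Along the incline: P = m g sin θ + μ_s N = 203 + 0.35×226 = 283 N.

P ≈ 283 N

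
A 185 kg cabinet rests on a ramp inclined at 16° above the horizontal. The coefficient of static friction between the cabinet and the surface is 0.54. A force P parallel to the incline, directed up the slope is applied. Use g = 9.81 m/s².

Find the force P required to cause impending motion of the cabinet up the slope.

At impending motion up the slope, friction acts down-slope at its limit: f = μ_s N.
P is parallel to the surface, so N = m g cos θ = 1740 N.
Along the incline: P = m g sin θ + μ_s N = 500 + 0.54×1740 = 1440 N.

P ≈ 1440 N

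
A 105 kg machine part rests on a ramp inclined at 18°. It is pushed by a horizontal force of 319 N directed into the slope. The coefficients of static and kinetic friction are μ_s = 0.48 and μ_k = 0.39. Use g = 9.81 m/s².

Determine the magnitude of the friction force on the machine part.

f ≈ 14.9 N (up the incline)

Resolve perpendicular to the incline: N = m g cos θ + P sin θ = 105×9.81×cos 18° + 319×sin 18° = 1078 N.
Along the incline, the net driving force (taking up-slope positive) is P cos θ − m g sin θ = 303.4 − 318.3 = -14.92 N, so equilibrium requires friction f = 14.92 N (up-slope).
Maximum static friction: μ_s N = 0.48 × 1078 = 517.5 N.
|f_req| = 14.92 ≤ 517.5 N → the machine part is in equilibrium; friction equals the required value.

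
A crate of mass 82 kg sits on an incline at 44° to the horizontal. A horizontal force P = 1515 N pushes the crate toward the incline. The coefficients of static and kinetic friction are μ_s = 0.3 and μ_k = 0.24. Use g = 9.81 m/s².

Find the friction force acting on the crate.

The horizontal push has a component P sin θ into the surface, so N = m g cos θ + P sin θ = 578.7 + 1052 = 1631 N.
Parallel to the incline: P cos θ − m g sin θ = 1090 − 558.8 = 531 N; the friction needed to balance this is 531 N acting down the slope.
Maximum static friction: μ_s N = 0.3 × 1631 = 489.3 N.
|f_req| = 531 > 489.3 N → the crate slides up the incline; f = μ_k N = 0.24 × 1631 = 391 N.

f ≈ 391 N (down the incline)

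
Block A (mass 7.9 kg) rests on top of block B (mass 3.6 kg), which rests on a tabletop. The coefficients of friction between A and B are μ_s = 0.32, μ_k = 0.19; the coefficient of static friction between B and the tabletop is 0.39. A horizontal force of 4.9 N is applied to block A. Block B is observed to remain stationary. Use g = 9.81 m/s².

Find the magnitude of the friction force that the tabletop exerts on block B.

The normal force B exerts on A is simply A's weight, N₁ = 77.5 N.
Maximum static friction on A from B: μ_s N₁ = 0.32×77.5 = 24.8 N.
Since P = 4.9 N ≤ 24.8 N, A does not slip on B; friction on A equals P = 4.9 N.
B experiences an equal 4.9 N forward from A (third law). B is in equilibrium, so the floor supplies f₂ = 4.9 N of static friction (limit μ_s(m_A+m_B)g = 44 N, not exceeded).

f ≈ 4.9 N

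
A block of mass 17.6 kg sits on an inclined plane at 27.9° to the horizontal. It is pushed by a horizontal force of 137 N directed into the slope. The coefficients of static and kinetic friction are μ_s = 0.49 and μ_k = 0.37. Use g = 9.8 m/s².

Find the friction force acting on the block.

Normal direction: N = m g cos θ + P sin θ = 216.5 N.
Parallel to the incline: P cos θ − m g sin θ = 121.1 − 80.71 = 40.37 N; the friction needed to balance this is 40.37 N acting down the slope.
Maximum static friction: μ_s N = 0.49 × 216.5 = 106.1 N.
|f_req| = 40.37 ≤ 106.1 N → the block is in equilibrium; friction equals the required value.

f ≈ 40.4 N (down the incline)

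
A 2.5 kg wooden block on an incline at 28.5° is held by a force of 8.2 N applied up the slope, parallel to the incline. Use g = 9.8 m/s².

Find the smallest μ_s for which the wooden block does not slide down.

N = m g cos θ = 21.53 N.
Friction must make up the shortfall along the incline: f = m g sin θ − P = 11.69 − 8.2 = 3.49 N.
At the threshold f = μ_s N, so μ_s,min = 3.49/21.53 = 0.162.

μ_s,min ≈ 0.162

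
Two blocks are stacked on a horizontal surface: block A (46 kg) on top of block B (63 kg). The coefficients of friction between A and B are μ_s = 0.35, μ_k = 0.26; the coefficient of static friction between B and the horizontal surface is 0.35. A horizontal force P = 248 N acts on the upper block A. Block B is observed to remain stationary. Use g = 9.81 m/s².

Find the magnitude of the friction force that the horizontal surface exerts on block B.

The normal force B exerts on A is simply A's weight, N₁ = 451.3 N.
Maximum static friction on A from B: μ_s N₁ = 0.35×451.3 = 157.9 N.
Since P = 248 N > 157.9 N, A slides on B; the A–B friction is kinetic: f₁ = μ_k N₁ = 0.26×451.3 = 117 N.
By Newton's third law B feels 117 N forward from A. With B stationary, the floor's static friction on B balances it: f₂ = 117 N (well within μ_s(m_A+m_B)g = 374.3 N).

f ≈ 117 N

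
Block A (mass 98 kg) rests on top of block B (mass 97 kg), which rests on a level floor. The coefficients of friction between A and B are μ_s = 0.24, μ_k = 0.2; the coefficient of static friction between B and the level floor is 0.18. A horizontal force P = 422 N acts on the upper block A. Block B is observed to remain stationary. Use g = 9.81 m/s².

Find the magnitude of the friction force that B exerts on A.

f ≈ 192 N

Normal force at the A–B interface: N₁ = m_A g = 961.4 N.
So the A–B interface can sustain at most μ_s N₁ = 230.7 N of static friction.
Since P = 422 N > 230.7 N, A slides on B; the A–B friction is kinetic: f₁ = μ_k N₁ = 0.2×961.4 = 192 N.
B experiences an equal 192 N forward from A (third law). B is in equilibrium, so the floor supplies f₂ = 192 N of static friction (limit μ_s(m_A+m_B)g = 344.3 N, not exceeded).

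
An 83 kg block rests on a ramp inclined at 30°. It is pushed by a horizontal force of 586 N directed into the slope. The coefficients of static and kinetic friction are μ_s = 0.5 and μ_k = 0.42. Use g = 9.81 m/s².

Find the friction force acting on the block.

f ≈ 100 N (down the incline)

Normal direction: N = m g cos θ + P sin θ = 998.1 N.
Along the incline, the net driving force (taking up-slope positive) is P cos θ − m g sin θ = 507.5 − 407.1 = 100.4 N, so equilibrium requires friction f = -100.4 N (down-slope).
Maximum static friction: μ_s N = 0.5 × 998.1 = 499.1 N.
|f_req| = 100.4 ≤ 499.1 N → the block is in equilibrium; friction equals the required value.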